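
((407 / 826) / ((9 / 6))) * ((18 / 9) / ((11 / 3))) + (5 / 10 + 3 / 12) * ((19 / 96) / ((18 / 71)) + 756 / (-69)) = -163107769 / 21885696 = -7.45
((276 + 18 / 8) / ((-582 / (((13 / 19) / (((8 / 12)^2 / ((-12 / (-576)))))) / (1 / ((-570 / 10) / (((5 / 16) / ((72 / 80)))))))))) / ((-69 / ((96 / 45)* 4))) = -86814 / 278875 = -0.31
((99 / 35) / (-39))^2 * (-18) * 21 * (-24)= 1411344 / 29575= 47.72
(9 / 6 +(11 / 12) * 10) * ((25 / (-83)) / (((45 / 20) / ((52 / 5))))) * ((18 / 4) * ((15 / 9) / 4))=-20800 / 747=-27.84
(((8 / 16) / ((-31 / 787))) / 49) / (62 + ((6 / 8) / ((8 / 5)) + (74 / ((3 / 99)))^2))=-0.00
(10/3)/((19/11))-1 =53/57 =0.93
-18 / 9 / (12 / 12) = -2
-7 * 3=-21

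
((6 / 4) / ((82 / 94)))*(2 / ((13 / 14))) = 1974 / 533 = 3.70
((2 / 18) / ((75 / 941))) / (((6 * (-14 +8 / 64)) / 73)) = -274772 / 224775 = -1.22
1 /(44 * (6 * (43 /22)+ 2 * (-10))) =-1 /364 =-0.00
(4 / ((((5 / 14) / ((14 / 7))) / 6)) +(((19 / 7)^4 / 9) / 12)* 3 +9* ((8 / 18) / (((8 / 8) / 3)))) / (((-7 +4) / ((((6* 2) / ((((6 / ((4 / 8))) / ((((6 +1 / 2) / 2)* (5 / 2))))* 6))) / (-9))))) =7.42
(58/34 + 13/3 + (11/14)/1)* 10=68.25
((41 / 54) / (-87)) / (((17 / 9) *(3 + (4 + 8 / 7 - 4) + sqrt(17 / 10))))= -1435 / 1159281 + 2009 *sqrt(170) / 67238298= -0.00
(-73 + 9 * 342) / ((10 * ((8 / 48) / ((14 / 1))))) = 25242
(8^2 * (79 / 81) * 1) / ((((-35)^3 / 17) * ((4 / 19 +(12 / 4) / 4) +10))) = -384256 / 170170875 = -0.00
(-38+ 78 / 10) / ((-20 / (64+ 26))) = 135.90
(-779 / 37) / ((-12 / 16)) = 3116 / 111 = 28.07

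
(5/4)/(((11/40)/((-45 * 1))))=-204.55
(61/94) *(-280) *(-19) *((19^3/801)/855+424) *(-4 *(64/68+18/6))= -132922164924976/5759991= -23076800.80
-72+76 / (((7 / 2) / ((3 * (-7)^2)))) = 3120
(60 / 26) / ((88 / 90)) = 675 / 286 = 2.36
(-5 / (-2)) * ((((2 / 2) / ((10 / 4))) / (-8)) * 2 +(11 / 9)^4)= 139849 / 26244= 5.33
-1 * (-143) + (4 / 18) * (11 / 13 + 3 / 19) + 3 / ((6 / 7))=652331 / 4446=146.72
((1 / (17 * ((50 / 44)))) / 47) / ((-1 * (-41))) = 22 / 818975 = 0.00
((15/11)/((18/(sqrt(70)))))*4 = 10*sqrt(70)/33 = 2.54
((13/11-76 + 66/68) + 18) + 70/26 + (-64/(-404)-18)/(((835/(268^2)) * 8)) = -100454788607/410036770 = -244.99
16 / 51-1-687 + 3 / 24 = -280525 / 408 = -687.56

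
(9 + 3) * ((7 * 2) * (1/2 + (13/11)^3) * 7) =3366300/1331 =2529.15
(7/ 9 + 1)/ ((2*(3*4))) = 2/ 27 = 0.07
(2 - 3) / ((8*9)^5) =-1 / 1934917632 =-0.00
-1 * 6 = -6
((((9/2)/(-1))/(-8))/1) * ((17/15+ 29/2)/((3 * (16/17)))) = 7973/2560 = 3.11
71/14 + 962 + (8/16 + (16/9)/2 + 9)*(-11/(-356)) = 43393355/44856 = 967.39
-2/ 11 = -0.18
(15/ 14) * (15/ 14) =225/ 196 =1.15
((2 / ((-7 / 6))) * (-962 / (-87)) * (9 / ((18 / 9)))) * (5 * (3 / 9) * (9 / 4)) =-319.88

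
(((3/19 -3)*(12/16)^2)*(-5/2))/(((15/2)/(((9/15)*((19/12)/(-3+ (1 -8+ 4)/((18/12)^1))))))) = -81/800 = -0.10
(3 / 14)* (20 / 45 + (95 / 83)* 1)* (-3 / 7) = -1187 / 8134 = -0.15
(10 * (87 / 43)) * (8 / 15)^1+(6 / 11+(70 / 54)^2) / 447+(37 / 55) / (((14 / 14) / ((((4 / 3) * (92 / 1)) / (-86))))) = 7580369527 / 770665995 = 9.84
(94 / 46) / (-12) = -0.17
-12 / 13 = -0.92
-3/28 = -0.11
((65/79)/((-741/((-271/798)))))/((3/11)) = 14905/10780182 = 0.00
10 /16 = 0.62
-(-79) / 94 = 79 / 94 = 0.84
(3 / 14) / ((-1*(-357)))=0.00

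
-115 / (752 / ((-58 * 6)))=53.22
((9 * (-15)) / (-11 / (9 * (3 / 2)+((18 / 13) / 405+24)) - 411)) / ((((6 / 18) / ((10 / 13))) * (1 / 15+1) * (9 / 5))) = 22438125 / 56875832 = 0.39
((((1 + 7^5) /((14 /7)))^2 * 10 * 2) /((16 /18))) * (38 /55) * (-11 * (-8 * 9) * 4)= 3478249133568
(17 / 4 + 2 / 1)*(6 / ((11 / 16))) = 600 / 11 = 54.55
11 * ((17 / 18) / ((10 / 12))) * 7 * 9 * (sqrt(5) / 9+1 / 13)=3927 / 65+1309 * sqrt(5) / 15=255.55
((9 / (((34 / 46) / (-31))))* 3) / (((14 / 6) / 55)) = -3176415 / 119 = -26692.56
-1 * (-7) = 7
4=4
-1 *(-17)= 17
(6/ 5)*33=198/ 5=39.60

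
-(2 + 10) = -12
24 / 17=1.41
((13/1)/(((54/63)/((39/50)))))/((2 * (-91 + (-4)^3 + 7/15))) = -3549/92720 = -0.04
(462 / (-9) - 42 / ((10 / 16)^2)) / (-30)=5.30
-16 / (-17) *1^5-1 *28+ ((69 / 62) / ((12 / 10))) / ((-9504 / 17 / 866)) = -285444835 / 10017216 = -28.50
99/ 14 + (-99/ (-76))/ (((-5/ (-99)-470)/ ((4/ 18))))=43752951/ 6187825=7.07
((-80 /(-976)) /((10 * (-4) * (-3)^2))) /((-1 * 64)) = 1 /281088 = 0.00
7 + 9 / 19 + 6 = 256 / 19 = 13.47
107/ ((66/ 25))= 2675/ 66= 40.53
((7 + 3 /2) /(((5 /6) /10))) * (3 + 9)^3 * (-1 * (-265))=46707840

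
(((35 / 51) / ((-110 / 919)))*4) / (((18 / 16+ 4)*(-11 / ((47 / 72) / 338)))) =302351 / 384829731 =0.00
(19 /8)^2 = 361 /64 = 5.64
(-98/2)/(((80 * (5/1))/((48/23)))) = -0.26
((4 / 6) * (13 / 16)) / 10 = 13 / 240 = 0.05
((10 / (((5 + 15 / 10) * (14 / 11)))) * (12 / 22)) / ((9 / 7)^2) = 140 / 351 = 0.40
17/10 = 1.70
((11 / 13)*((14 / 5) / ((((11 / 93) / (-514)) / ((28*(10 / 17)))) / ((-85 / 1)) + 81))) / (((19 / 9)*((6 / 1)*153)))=343537040 / 22761715859389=0.00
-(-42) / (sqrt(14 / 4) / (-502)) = -3012 * sqrt(14) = -11269.87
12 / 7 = 1.71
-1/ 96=-0.01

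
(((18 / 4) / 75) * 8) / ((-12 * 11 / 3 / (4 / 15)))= -4 / 1375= -0.00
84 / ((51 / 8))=224 / 17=13.18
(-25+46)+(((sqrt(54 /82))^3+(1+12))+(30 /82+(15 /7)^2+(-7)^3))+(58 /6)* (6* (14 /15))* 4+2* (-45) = -5349233 /30135+81* sqrt(123) /1681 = -176.97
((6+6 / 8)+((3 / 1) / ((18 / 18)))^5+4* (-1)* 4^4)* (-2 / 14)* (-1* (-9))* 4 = 27873 / 7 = 3981.86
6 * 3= 18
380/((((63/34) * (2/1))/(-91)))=-83980/9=-9331.11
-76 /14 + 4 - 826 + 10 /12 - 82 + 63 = -35515 /42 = -845.60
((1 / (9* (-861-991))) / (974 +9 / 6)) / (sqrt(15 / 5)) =-0.00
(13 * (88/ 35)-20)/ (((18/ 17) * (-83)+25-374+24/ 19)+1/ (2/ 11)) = -95608/ 3241665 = -0.03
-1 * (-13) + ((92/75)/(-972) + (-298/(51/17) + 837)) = 13680877/18225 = 750.67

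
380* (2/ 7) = 760/ 7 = 108.57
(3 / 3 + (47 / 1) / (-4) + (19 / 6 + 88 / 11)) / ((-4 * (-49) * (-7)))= -5 / 16464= -0.00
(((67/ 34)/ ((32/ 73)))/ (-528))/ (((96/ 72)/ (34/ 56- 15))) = 1971073/ 21446656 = 0.09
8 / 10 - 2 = -6 / 5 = -1.20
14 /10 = 7 /5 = 1.40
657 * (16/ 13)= 10512/ 13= 808.62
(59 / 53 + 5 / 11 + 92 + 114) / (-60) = -30253 / 8745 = -3.46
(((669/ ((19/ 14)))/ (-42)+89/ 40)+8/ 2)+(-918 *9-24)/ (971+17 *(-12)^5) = -17709708337/ 3214171480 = -5.51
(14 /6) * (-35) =-245 /3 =-81.67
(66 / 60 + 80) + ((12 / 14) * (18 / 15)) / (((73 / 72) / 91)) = 25319 / 146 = 173.42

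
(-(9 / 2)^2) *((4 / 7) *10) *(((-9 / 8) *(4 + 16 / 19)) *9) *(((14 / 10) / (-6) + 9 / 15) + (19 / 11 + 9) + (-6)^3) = -3401303319 / 2926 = -1162441.33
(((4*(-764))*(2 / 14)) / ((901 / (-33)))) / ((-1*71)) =-100848 / 447797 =-0.23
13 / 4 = 3.25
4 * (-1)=-4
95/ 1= 95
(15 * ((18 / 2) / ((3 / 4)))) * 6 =1080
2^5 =32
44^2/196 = 484/49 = 9.88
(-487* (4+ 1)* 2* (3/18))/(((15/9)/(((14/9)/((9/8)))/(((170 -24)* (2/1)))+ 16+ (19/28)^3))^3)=-4627122251692251910238443811053/6074959938469249882521600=-761671.24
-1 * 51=-51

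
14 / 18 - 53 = -470 / 9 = -52.22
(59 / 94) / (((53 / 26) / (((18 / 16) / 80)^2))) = 62127 / 1020313600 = 0.00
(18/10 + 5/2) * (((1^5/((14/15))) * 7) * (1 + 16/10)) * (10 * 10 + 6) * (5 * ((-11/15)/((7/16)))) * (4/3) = -99320.99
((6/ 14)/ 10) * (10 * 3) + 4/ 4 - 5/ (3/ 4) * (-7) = 1028/ 21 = 48.95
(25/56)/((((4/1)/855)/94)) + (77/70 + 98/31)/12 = 8970.22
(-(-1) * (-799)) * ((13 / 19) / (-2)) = 10387 / 38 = 273.34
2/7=0.29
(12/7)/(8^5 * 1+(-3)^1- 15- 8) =2/38199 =0.00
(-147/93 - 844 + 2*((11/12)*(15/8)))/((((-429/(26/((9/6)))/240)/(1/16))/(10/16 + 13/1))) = 20695285/2976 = 6954.06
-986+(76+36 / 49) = -44554 / 49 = -909.27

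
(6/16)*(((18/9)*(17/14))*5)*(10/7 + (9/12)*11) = 69105/1568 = 44.07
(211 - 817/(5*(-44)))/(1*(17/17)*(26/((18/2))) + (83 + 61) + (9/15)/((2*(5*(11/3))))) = 2125665/1454362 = 1.46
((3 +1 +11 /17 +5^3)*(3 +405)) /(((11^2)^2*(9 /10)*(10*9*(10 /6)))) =17632 /658845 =0.03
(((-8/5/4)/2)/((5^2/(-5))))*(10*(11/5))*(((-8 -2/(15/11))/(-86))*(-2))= -3124/16125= -0.19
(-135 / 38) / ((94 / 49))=-1.85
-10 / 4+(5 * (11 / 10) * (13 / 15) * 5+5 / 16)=1039 / 48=21.65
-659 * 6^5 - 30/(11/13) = -56368614/11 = -5124419.45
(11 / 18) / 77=1 / 126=0.01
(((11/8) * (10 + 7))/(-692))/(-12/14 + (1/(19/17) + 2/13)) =-323323/1832416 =-0.18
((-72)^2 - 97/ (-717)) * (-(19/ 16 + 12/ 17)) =-1914267875/ 195024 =-9815.55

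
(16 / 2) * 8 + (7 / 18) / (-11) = 12665 / 198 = 63.96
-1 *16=-16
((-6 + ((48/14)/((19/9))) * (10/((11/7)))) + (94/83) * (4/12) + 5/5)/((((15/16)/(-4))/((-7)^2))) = -932273216/780615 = -1194.28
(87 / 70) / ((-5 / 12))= -522 / 175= -2.98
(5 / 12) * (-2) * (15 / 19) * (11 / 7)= -275 / 266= -1.03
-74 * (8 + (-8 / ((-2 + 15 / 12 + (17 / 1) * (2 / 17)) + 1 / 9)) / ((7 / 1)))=-529.87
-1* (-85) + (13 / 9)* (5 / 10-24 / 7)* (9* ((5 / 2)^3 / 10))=5715 / 224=25.51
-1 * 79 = -79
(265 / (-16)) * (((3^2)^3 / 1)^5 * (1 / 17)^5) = -54561150005081985 / 22717712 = -2401700928.56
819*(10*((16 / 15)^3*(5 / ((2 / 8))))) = 2981888 / 15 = 198792.53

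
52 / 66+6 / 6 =1.79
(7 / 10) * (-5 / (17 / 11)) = -77 / 34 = -2.26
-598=-598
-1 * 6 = -6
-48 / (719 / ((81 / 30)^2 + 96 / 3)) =-47148 / 17975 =-2.62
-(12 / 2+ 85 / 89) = -619 / 89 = -6.96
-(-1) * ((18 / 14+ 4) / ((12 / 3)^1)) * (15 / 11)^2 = 8325 / 3388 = 2.46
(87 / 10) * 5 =87 / 2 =43.50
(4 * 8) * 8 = 256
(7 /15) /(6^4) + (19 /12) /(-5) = -6149 /19440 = -0.32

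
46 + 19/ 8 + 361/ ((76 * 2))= 203/ 4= 50.75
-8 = -8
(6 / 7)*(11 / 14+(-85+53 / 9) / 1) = -9869 / 147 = -67.14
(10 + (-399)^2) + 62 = 159273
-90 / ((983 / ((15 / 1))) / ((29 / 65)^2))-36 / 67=-9023310 / 11130509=-0.81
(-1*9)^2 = 81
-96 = -96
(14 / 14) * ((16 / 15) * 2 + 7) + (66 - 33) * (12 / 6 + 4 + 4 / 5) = 3503 / 15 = 233.53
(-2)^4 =16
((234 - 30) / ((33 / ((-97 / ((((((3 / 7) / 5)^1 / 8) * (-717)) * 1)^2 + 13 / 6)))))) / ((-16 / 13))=1260495600 / 158290033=7.96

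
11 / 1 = 11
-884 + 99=-785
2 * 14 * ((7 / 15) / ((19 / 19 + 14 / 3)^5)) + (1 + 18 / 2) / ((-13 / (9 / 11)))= -636665382 / 1015197755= -0.63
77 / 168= 0.46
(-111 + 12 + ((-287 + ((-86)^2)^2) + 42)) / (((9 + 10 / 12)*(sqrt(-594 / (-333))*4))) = 1041260.07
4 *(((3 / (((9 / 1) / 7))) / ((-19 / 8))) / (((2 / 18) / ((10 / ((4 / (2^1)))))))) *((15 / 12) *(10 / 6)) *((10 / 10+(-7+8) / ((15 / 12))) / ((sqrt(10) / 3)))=-3780 *sqrt(10) / 19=-629.13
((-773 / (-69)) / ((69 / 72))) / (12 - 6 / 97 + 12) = 299924 / 614169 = 0.49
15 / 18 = 5 / 6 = 0.83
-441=-441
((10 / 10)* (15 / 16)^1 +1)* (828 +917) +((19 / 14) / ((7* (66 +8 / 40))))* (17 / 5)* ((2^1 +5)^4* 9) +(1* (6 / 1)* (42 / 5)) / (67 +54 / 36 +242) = 6570817781 / 1827120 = 3596.27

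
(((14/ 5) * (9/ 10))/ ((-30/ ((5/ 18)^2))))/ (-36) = 7/ 38880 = 0.00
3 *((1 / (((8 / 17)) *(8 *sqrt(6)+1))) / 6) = -17 / 6128+17 *sqrt(6) / 766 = 0.05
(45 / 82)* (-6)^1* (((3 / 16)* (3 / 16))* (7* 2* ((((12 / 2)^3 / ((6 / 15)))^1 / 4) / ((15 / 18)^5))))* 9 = -100442349 / 20500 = -4899.63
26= 26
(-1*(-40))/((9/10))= 400/9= 44.44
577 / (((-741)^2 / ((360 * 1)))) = 23080 / 61009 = 0.38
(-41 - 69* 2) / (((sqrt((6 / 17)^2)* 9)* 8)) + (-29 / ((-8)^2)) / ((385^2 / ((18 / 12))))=-3608391749 / 512265600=-7.04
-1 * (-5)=5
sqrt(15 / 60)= 1 / 2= 0.50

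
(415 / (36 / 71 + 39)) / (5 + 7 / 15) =29465 / 15334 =1.92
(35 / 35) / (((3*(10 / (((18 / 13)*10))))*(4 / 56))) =84 / 13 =6.46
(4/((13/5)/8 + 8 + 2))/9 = 160/3717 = 0.04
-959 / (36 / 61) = -58499 / 36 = -1624.97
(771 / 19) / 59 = 771 / 1121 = 0.69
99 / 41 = 2.41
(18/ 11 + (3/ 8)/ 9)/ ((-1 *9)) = -0.19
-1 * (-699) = 699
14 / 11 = 1.27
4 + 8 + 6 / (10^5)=600003 / 50000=12.00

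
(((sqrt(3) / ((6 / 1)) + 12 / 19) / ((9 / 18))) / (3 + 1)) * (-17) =-102 / 19 - 17 * sqrt(3) / 12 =-7.82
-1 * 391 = -391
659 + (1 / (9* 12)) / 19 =1352269 / 2052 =659.00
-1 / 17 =-0.06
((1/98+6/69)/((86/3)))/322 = 657/62417768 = 0.00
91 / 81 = 1.12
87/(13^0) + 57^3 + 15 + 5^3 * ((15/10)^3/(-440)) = 130447005/704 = 185294.04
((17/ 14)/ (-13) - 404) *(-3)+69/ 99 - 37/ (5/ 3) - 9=35488769/ 30030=1181.78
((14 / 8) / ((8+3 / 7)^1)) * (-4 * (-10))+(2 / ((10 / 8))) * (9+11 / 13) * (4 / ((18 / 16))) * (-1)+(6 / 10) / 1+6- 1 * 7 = -1660468 / 34515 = -48.11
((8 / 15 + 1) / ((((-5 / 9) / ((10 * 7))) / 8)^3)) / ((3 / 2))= -5234761728 / 5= -1046952345.60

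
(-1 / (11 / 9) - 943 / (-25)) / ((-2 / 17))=-86258 / 275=-313.67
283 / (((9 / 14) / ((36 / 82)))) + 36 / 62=246382 / 1271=193.85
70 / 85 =14 / 17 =0.82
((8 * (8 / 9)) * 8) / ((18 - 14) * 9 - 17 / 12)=2048 / 1245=1.64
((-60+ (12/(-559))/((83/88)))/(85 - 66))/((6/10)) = -4641460/881543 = -5.27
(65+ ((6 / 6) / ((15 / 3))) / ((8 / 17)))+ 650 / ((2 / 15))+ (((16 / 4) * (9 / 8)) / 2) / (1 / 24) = 199777 / 40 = 4994.42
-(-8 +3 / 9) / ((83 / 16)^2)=5888 / 20667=0.28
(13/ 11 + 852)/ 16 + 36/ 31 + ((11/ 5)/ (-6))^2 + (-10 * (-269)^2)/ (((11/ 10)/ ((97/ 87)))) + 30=-26107730748449/ 35600400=-733354.98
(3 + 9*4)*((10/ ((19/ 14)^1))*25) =136500/ 19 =7184.21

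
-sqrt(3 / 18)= -sqrt(6) / 6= -0.41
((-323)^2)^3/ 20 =1135573198803289/ 20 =56778659940164.45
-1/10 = -0.10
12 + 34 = 46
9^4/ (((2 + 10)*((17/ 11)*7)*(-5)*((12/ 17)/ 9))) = -72171/ 560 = -128.88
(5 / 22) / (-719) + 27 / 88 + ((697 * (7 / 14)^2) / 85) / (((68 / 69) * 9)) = 1577147 / 2933520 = 0.54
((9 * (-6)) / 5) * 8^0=-54 / 5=-10.80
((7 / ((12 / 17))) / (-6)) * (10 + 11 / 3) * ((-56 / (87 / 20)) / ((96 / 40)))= 853825 / 7047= 121.16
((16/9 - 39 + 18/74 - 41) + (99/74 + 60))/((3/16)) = -88664/999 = -88.75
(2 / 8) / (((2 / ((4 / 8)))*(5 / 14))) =7 / 40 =0.18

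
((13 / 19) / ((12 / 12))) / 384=13 / 7296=0.00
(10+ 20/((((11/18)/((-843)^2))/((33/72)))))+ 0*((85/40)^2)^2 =10659745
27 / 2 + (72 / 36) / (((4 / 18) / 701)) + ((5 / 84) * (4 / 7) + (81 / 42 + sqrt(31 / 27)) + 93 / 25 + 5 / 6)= sqrt(93) / 9 + 15506089 / 2450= 6330.09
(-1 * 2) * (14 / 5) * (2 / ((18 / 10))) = -56 / 9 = -6.22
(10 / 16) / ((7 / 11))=55 / 56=0.98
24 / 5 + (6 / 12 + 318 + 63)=3863 / 10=386.30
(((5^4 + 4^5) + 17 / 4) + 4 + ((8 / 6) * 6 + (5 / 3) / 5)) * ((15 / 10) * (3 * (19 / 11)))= 103569 / 8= 12946.12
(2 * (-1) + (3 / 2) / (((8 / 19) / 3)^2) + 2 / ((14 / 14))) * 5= 48735 / 128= 380.74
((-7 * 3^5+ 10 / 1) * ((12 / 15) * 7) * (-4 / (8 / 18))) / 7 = 60876 / 5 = 12175.20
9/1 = 9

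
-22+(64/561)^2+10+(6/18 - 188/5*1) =-77505793/1573605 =-49.25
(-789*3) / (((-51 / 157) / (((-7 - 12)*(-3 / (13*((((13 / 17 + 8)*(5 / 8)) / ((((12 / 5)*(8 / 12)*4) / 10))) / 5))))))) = 18663.45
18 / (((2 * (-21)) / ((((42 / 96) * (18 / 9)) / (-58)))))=3 / 464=0.01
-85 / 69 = -1.23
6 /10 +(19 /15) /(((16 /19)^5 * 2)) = 2.10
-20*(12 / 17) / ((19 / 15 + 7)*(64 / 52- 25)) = 3900 / 54281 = 0.07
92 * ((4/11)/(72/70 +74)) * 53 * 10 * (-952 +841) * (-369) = 139801258800/14443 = 9679516.64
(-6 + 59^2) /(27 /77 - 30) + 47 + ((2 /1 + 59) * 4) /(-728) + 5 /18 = -43790569 /623259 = -70.26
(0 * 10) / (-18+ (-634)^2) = 0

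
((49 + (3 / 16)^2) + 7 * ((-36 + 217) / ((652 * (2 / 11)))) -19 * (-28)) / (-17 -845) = -24691419 / 35969536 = -0.69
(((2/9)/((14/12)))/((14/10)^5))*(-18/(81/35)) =-125000/453789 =-0.28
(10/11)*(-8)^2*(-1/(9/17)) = -10880/99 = -109.90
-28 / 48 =-7 / 12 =-0.58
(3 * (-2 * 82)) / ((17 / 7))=-3444 / 17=-202.59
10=10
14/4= 7/2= 3.50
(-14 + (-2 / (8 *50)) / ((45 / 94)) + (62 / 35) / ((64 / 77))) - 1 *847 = -30919651 / 36000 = -858.88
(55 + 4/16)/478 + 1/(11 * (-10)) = 11199/105160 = 0.11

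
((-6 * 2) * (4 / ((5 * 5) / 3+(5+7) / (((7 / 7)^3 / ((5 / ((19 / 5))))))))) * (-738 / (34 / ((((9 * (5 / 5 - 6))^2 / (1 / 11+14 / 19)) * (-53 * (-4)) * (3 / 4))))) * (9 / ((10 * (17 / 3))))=3335123894184 / 1249925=2668259.21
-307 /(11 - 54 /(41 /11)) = 12587 /143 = 88.02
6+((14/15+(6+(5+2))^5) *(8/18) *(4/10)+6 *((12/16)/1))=89124719/1350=66018.31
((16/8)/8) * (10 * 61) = 305/2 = 152.50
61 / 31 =1.97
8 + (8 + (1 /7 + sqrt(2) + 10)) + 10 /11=sqrt(2) + 2083 /77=28.47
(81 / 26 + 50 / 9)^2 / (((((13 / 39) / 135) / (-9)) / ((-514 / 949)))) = 47611266165 / 320762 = 148431.75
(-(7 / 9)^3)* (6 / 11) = -686 / 2673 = -0.26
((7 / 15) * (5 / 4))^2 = 49 / 144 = 0.34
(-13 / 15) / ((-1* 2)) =13 / 30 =0.43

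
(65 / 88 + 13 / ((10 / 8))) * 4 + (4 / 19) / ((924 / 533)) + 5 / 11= 1980779 / 43890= 45.13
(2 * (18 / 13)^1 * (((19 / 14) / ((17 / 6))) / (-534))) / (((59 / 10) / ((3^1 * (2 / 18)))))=-1140 / 8123297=-0.00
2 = 2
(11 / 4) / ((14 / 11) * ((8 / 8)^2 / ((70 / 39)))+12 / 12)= 1.61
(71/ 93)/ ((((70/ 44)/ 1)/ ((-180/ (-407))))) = 1704/ 8029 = 0.21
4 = 4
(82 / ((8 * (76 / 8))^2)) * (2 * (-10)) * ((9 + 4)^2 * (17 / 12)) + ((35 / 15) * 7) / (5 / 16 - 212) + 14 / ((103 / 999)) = 204718591807 / 3022531704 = 67.73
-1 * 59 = -59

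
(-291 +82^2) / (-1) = -6433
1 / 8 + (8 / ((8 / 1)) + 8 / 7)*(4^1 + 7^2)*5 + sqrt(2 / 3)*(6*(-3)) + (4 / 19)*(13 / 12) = 1813727 / 3192-6*sqrt(6) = 553.51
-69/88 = -0.78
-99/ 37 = -2.68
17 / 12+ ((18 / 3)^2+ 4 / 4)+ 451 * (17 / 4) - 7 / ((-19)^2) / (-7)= 4234897 / 2166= 1955.17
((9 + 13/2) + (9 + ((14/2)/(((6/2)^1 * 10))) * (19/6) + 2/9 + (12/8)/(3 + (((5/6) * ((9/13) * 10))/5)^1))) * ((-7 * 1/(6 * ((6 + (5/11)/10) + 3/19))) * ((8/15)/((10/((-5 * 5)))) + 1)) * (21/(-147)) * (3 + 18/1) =-1700006/350055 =-4.86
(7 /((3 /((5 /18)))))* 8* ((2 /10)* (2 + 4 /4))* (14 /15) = 392 /135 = 2.90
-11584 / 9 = -1287.11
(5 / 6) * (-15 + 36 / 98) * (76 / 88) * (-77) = 22705 / 28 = 810.89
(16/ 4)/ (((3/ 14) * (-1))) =-18.67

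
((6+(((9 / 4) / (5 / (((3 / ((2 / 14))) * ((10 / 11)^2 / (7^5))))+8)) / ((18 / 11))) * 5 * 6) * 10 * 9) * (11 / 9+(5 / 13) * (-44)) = -32119595970 / 3783013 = -8490.48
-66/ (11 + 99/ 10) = -60/ 19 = -3.16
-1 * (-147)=147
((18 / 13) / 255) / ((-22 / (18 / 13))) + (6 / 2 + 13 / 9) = 6320114 / 1422135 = 4.44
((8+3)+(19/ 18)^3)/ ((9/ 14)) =497077/ 26244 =18.94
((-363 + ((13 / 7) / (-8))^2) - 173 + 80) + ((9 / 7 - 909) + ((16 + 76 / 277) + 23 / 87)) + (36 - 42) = -102261444133 / 75574464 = -1353.12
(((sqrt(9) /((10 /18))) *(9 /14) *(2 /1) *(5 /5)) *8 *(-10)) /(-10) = 1944 /35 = 55.54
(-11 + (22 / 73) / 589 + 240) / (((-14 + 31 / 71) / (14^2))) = -137021597860 / 41406111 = -3309.21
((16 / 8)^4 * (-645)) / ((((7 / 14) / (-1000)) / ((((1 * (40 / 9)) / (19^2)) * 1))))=275200000 / 1083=254108.96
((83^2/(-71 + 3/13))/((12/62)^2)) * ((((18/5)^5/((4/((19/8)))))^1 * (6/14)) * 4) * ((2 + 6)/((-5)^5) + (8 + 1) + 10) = -272969975874573549/8984375000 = -30382745.14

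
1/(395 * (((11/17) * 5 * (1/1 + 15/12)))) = 68/195525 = 0.00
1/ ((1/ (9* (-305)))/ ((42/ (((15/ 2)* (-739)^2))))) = -15372/ 546121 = -0.03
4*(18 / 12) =6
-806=-806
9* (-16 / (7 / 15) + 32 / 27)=-6256 / 21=-297.90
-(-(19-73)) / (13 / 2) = -108 / 13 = -8.31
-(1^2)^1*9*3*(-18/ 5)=486/ 5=97.20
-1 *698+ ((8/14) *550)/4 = -4336/7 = -619.43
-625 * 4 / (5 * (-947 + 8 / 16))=1000 / 1893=0.53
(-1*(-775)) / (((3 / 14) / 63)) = 227850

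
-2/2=-1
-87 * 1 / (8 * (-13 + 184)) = -29 / 456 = -0.06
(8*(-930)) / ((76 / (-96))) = 178560 / 19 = 9397.89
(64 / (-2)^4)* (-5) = -20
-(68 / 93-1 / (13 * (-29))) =-0.73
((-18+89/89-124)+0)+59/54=-7555/54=-139.91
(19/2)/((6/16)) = 76/3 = 25.33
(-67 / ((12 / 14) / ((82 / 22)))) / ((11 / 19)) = -365351 / 726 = -503.24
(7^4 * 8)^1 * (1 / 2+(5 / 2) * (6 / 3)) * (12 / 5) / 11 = 115248 / 5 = 23049.60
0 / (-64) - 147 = -147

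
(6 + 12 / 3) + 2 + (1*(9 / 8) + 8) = 21.12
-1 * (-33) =33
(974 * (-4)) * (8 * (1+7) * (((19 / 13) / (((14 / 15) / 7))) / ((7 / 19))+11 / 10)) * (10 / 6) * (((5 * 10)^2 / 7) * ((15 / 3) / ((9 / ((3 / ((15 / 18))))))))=-17501455360000 / 1911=-9158270727.37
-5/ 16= -0.31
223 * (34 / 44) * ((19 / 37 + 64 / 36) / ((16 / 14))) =20247731 / 58608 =345.48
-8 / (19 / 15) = -120 / 19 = -6.32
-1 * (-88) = 88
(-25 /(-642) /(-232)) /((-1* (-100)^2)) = 1 /59577600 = 0.00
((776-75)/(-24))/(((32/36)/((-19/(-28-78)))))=-39957/6784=-5.89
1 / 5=0.20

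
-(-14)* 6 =84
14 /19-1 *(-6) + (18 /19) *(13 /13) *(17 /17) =146 /19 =7.68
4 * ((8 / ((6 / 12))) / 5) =64 / 5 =12.80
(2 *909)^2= 3305124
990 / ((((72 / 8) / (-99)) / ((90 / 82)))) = -11952.44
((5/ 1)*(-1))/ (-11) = 5/ 11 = 0.45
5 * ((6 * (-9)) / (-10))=27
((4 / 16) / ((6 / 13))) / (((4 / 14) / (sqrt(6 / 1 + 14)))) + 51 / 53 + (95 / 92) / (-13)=55961 / 63388 + 91 * sqrt(5) / 24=9.36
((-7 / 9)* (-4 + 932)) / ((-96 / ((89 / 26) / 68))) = 18067 / 47736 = 0.38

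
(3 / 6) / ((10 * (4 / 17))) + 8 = 8.21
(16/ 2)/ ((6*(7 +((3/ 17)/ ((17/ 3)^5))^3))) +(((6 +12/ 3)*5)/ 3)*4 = 1645380880891930280956203/ 24610397791118615589388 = 66.86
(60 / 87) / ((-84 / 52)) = -260 / 609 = -0.43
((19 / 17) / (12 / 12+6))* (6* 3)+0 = 342 / 119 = 2.87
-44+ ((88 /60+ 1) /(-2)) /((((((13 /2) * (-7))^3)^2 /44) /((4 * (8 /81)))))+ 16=-28.00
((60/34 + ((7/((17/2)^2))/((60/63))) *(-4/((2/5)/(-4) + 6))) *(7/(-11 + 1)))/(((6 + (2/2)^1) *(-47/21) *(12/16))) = 404796/4006985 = 0.10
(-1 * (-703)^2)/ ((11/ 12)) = -539137.09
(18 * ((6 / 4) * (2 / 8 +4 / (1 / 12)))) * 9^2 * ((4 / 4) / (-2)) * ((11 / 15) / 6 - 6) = 310119.64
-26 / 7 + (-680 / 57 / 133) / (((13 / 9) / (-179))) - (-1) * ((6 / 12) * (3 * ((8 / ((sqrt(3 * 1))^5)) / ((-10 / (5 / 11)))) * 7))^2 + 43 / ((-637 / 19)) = 4641926791 / 751269519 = 6.18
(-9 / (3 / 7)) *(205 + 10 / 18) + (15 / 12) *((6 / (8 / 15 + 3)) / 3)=-1372475 / 318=-4315.96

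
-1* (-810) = 810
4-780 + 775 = -1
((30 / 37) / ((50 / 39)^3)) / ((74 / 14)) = 1245699 / 17112500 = 0.07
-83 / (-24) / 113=0.03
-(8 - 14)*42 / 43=252 / 43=5.86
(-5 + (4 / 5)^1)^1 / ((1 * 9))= -7 / 15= -0.47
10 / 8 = 5 / 4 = 1.25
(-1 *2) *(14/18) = -14/9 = -1.56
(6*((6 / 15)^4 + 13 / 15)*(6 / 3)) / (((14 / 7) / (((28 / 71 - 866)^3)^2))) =180300310747978549178877361847424 / 80062677450625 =2251989522323563708.49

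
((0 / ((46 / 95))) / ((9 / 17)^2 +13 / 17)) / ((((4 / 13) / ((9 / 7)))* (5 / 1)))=0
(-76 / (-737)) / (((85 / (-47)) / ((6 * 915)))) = -3922056 / 12529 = -313.04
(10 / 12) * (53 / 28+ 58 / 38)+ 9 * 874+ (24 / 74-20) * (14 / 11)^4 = 13517234520323 / 1729160664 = 7817.22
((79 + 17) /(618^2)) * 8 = 64 /31827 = 0.00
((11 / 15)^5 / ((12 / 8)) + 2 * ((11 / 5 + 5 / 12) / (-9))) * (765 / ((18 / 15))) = -34087907 / 121500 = -280.56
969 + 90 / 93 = 30069 / 31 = 969.97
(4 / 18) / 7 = 2 / 63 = 0.03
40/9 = 4.44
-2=-2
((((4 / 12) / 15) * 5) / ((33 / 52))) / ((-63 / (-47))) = 2444 / 18711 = 0.13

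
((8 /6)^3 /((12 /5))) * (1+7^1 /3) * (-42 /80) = -140 /81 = -1.73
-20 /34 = -10 /17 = -0.59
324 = 324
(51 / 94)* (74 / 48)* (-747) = -469863 / 752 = -624.82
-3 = -3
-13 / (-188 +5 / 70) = 182 / 2631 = 0.07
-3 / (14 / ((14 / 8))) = -3 / 8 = -0.38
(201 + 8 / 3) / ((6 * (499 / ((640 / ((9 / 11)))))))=2150720 / 40419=53.21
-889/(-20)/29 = 889/580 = 1.53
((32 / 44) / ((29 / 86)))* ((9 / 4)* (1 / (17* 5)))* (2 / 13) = 3096 / 352495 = 0.01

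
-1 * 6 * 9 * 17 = -918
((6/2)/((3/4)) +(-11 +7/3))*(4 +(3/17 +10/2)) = -728/17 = -42.82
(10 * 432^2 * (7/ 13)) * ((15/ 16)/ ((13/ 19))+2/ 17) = 4295501280/ 2873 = 1495127.49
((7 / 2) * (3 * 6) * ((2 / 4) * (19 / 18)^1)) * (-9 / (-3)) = 99.75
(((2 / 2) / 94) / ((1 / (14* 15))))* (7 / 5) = 147 / 47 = 3.13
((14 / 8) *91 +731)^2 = 12680721 / 16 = 792545.06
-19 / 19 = -1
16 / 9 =1.78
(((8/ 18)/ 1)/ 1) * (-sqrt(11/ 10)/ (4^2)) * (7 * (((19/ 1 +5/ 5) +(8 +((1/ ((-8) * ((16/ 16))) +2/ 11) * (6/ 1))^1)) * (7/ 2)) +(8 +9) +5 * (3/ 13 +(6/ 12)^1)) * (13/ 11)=-817967 * sqrt(110)/ 348480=-24.62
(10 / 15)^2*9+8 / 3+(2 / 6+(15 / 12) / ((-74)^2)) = 153333 / 21904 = 7.00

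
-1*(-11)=11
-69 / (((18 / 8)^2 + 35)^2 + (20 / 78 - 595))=-688896 / 10086439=-0.07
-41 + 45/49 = -1964/49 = -40.08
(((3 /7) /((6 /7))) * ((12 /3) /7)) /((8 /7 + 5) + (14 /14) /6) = 0.05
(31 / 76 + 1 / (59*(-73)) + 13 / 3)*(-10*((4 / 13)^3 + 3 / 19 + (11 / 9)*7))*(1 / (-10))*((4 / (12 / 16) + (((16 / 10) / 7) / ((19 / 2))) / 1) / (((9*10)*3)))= 20429210532511696 / 24840055581111225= 0.82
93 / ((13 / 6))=42.92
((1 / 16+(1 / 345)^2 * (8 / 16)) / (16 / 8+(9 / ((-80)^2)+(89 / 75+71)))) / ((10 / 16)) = 15236224 / 11302701285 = 0.00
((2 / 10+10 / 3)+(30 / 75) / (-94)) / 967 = 2488 / 681735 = 0.00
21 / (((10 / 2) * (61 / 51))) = 1071 / 305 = 3.51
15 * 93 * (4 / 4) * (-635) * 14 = -12401550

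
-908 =-908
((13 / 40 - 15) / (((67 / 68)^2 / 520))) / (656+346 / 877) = -15472798744 / 1292064381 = -11.98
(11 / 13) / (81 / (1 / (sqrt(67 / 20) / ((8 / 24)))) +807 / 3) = 0.00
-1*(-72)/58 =36/29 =1.24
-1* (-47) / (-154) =-47 / 154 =-0.31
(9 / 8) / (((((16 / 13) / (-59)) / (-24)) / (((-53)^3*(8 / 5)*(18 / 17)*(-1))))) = 27747844137 / 85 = 326445225.14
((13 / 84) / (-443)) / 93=-13 / 3460716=-0.00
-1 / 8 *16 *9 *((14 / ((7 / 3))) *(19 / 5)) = -2052 / 5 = -410.40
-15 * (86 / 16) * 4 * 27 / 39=-5805 / 26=-223.27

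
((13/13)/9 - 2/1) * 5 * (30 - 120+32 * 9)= -1870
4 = 4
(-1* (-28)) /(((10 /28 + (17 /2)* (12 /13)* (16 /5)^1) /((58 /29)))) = 50960 /23173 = 2.20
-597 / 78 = -199 / 26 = -7.65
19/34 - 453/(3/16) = -82125/34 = -2415.44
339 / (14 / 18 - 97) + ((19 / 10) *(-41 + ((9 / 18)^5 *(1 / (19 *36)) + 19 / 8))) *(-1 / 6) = 260625599 / 29928960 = 8.71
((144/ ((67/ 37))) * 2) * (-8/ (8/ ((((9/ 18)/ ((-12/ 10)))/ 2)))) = 2220/ 67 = 33.13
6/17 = 0.35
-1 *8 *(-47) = 376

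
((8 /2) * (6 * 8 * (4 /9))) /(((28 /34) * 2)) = 1088 /21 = 51.81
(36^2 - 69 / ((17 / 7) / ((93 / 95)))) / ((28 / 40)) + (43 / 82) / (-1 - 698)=234788301733 / 129595998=1811.69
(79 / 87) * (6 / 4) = 79 / 58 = 1.36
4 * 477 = 1908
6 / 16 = 3 / 8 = 0.38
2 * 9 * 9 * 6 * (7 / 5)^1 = 1360.80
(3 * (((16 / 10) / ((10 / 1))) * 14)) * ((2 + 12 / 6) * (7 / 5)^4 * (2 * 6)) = 19361664 / 15625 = 1239.15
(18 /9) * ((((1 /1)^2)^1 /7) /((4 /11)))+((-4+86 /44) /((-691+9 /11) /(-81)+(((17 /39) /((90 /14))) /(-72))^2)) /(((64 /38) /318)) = -933181328108819 /20951662801594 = -44.54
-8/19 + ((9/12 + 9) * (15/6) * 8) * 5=18517/19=974.58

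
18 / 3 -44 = -38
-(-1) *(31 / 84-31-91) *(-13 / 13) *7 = 10217 / 12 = 851.42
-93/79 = -1.18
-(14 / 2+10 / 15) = -23 / 3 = -7.67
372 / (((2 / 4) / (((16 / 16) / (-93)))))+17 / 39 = -295 / 39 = -7.56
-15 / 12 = -5 / 4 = -1.25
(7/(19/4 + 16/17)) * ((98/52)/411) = 11662/2067741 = 0.01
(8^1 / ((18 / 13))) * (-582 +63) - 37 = -9107 / 3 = -3035.67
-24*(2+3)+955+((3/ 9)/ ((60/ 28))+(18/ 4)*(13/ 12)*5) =309431/ 360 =859.53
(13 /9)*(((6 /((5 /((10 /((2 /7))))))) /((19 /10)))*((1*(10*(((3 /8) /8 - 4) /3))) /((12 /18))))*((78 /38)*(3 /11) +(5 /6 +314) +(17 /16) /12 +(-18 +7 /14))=-69519047325 /369664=-188060.10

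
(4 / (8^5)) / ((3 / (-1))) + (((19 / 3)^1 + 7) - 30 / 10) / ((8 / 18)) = 571391 / 24576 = 23.25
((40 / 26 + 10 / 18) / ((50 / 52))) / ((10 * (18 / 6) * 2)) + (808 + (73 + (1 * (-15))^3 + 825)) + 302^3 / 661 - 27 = 35670477589 / 892350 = 39973.64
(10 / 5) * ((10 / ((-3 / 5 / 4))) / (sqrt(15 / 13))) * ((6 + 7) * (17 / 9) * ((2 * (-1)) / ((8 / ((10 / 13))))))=3400 * sqrt(195) / 81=586.15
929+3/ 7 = 6506/ 7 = 929.43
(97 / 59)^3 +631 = 635.44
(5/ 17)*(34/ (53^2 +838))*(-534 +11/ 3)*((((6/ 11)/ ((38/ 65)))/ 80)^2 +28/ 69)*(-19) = 2491588389935/ 222154466688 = 11.22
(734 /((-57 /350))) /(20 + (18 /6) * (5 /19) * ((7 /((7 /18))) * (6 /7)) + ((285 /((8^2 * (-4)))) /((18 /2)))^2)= -70712033280 /505129409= -139.99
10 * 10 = 100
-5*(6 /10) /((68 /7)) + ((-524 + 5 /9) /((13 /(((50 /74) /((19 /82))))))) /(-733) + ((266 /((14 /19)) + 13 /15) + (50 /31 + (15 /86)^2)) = 106733665971037969 /293739730524045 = 363.36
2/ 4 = 1/ 2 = 0.50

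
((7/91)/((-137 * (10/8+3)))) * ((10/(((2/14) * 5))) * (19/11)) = -0.00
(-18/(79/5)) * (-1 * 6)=540/79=6.84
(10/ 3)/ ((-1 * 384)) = -5/ 576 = -0.01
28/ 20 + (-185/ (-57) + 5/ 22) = 30553/ 6270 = 4.87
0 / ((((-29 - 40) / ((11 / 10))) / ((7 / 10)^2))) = 0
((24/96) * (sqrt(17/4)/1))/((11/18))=9 * sqrt(17)/44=0.84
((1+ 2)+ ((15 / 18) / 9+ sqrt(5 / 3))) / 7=sqrt(15) / 21+ 167 / 378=0.63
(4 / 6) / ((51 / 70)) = 140 / 153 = 0.92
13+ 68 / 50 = 359 / 25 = 14.36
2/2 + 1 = 2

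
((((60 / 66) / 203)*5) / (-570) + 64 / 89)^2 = 0.52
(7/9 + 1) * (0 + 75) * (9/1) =1200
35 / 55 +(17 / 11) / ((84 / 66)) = 1.85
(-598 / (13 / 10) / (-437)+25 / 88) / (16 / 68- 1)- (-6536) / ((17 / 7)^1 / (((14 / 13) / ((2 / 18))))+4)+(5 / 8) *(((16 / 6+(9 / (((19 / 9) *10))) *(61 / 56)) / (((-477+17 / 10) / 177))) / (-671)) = 2032133584792341161 / 1323063663393472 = 1535.93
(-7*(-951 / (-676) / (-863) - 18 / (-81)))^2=65731864335361 / 27567666242064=2.38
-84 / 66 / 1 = -14 / 11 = -1.27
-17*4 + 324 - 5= 251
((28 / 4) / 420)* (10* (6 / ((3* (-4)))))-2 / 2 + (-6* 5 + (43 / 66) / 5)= -20429 / 660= -30.95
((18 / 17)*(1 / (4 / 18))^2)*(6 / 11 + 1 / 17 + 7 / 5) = 683073 / 15895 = 42.97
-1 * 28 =-28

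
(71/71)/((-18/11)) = -11/18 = -0.61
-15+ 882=867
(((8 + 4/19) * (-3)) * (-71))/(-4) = -437.21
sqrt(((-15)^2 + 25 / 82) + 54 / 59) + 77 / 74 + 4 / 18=841 / 666 + sqrt(5294963614) / 4838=16.30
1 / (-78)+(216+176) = 30575 / 78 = 391.99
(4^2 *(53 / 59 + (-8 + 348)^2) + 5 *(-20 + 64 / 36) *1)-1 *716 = 981716656 / 531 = 1848807.26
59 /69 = 0.86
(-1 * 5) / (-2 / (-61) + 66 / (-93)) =1891 / 256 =7.39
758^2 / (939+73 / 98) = 56307272 / 92095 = 611.40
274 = 274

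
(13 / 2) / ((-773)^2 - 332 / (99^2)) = 127413 / 11712762794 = 0.00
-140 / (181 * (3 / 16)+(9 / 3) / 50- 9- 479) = 8000 / 25943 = 0.31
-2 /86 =-1 /43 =-0.02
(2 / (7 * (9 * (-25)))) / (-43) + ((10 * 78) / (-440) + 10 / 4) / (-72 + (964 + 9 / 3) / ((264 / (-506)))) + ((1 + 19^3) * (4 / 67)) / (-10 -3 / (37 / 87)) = -3495182001042266 / 145539818614575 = -24.02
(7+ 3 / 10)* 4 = 146 / 5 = 29.20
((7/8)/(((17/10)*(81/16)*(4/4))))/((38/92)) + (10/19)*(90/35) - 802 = -146586142/183141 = -800.40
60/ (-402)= -0.15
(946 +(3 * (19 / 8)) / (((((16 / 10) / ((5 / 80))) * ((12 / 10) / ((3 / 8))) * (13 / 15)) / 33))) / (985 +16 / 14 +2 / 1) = 1415370649 / 1473265664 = 0.96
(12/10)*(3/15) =6/25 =0.24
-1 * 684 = -684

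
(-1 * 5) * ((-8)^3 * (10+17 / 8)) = 31040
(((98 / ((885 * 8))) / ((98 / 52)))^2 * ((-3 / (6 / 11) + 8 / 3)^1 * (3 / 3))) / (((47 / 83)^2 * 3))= -19792097 / 124570369800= -0.00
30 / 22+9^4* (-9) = -649524 / 11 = -59047.64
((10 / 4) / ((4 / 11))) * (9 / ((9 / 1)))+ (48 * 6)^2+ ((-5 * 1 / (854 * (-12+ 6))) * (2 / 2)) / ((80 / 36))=566720381 / 6832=82950.88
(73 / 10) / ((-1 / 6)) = -219 / 5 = -43.80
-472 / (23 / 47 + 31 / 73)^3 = -618.12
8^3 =512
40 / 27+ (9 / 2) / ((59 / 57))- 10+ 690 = 685.83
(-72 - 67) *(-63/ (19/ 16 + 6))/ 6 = 23352/ 115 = 203.06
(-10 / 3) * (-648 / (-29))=-2160 / 29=-74.48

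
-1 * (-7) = 7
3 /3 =1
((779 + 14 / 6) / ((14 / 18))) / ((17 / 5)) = 35160 / 119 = 295.46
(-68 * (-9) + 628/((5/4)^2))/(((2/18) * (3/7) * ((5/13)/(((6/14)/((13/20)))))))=912528/25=36501.12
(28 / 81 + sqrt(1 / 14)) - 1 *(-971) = sqrt(14) / 14 + 78679 / 81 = 971.61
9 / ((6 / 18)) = 27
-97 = -97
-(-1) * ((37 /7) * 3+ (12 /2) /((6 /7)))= 22.86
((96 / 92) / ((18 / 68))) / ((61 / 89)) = 24208 / 4209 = 5.75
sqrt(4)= 2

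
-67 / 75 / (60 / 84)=-469 / 375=-1.25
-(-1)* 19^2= 361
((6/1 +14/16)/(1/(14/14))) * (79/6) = 90.52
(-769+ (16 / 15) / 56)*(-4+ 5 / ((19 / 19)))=-80743 / 105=-768.98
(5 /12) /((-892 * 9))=-5 /96336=-0.00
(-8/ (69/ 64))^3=-134217728/ 328509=-408.57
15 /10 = 3 /2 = 1.50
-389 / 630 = -0.62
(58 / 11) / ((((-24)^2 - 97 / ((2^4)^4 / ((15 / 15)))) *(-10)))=-1900544 / 2076175145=-0.00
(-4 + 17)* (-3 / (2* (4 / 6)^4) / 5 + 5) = 7241 / 160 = 45.26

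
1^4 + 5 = 6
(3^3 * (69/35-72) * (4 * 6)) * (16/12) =-2117664/35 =-60504.69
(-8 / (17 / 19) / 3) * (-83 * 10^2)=1261600 / 51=24737.25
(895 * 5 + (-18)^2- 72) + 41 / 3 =4740.67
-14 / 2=-7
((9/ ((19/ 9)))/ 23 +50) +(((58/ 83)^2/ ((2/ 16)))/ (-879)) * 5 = 132742854541/ 2646223347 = 50.16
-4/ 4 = -1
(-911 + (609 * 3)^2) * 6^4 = 4324775328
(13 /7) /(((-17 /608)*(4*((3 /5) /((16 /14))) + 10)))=-79040 /14399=-5.49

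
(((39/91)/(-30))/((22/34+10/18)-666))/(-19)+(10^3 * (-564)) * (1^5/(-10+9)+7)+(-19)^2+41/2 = -3383618.50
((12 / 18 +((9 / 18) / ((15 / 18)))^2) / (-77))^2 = 1 / 5625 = 0.00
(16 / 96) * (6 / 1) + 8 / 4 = 3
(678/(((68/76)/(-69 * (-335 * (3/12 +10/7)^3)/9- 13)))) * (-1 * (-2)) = 1715667886789/93296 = 18389511.73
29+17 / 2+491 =1057 / 2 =528.50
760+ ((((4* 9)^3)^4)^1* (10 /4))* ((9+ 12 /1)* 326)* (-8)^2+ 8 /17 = 88233967506647426814456448 /17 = 5190233382743966283203321.00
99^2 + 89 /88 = 862577 /88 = 9802.01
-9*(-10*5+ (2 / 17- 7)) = 8703 / 17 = 511.94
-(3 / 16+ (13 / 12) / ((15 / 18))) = -119 / 80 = -1.49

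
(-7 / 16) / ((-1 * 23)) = 7 / 368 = 0.02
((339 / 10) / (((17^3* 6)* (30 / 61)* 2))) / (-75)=-6893 / 442170000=-0.00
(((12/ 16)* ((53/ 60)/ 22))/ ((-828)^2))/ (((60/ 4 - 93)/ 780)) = -53/ 120662784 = -0.00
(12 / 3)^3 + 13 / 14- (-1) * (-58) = 97 / 14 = 6.93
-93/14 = -6.64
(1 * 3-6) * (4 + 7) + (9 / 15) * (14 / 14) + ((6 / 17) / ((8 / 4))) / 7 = -19263 / 595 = -32.37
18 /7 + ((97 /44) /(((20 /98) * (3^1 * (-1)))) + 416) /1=3834329 /9240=414.97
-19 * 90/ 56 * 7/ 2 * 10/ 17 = -4275/ 68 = -62.87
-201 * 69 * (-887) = 12301803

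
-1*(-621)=621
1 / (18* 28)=1 / 504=0.00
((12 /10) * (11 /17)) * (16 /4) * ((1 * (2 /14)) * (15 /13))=792 /1547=0.51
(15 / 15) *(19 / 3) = 19 / 3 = 6.33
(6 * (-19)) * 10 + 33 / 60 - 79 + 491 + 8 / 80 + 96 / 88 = -159777 / 220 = -726.26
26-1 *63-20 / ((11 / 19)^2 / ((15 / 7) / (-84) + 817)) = -26295328 / 539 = -48785.40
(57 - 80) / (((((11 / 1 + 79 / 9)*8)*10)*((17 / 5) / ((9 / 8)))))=-0.00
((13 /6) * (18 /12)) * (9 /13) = 9 /4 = 2.25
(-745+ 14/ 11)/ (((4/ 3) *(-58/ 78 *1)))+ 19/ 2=969299/ 1276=759.64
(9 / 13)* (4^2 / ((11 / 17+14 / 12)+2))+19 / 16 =331091 / 80912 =4.09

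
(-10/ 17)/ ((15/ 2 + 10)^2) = -8/ 4165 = -0.00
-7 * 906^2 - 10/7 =-40220974/7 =-5745853.43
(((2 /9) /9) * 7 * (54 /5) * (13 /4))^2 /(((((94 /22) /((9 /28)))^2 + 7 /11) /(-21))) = -27054027 /6207475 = -4.36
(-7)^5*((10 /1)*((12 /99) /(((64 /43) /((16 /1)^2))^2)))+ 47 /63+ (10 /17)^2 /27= -362114134328701 /600831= -602688833.18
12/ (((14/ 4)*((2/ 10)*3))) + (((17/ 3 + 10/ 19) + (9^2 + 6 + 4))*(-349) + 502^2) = 87017656/ 399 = 218089.36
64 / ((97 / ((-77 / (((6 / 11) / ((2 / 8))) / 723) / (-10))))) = 816508 / 485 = 1683.52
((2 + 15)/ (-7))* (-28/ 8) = 17/ 2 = 8.50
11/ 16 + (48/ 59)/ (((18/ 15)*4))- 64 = -63.14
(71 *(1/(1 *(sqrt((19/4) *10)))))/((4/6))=213 *sqrt(190)/190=15.45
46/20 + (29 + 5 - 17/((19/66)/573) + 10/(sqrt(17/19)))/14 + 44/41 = -131479361/54530 + 5 * sqrt(323)/119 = -2410.38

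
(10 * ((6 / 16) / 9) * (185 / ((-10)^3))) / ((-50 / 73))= 2701 / 24000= 0.11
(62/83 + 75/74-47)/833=-277861/5116286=-0.05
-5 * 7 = -35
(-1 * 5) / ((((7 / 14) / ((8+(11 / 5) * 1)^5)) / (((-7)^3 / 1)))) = 236687322186 / 625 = 378699715.50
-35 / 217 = -5 / 31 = -0.16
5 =5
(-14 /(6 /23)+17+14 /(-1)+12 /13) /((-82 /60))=19400 /533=36.40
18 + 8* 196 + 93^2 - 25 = 10210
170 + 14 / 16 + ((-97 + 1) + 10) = 679 / 8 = 84.88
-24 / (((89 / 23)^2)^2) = -6716184 / 62742241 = -0.11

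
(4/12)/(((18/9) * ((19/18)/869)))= 137.21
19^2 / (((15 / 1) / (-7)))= -2527 / 15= -168.47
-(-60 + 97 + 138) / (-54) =175 / 54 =3.24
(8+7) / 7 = 15 / 7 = 2.14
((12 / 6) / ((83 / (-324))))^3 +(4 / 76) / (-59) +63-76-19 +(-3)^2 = -319764580840 / 640973227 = -498.87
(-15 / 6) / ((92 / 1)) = -5 / 184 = -0.03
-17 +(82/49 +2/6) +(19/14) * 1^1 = -4009/294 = -13.64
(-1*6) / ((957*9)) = -2 / 2871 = -0.00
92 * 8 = 736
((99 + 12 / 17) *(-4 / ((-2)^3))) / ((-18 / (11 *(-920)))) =1429450 / 51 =28028.43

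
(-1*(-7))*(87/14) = 87/2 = 43.50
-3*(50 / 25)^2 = -12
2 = 2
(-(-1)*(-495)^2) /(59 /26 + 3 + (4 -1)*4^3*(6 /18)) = 6370650 /1801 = 3537.28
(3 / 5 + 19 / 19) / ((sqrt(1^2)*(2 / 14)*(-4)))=-14 / 5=-2.80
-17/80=-0.21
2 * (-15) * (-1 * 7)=210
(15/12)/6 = 5/24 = 0.21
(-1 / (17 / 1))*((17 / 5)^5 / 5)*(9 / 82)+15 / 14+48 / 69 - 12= -1115940652 / 103140625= -10.82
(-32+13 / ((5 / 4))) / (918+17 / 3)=-324 / 13855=-0.02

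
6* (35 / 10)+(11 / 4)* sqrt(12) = 11* sqrt(3) / 2+21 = 30.53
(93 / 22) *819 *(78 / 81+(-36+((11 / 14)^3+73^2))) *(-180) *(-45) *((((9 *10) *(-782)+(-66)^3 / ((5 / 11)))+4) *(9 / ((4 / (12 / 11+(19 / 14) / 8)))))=-14039054424866504273175 / 47432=-295982763216109467.73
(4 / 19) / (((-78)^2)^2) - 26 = -4571359415 / 175821516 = -26.00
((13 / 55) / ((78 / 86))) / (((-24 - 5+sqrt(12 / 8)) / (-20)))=172 * sqrt(6) / 55407+9976 / 55407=0.19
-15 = -15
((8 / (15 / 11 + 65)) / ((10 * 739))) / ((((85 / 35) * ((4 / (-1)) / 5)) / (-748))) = 0.01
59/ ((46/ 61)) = 3599/ 46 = 78.24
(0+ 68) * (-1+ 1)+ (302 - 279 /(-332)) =100543 /332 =302.84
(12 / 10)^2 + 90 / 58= 2.99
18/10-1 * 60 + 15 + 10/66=-7103/165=-43.05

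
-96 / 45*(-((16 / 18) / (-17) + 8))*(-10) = -77824 / 459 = -169.55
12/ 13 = 0.92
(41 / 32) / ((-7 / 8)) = -41 / 28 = -1.46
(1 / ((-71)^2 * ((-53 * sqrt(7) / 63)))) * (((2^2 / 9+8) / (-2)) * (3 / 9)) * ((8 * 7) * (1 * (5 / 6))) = 0.01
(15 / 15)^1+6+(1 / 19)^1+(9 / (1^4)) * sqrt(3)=134 / 19+9 * sqrt(3)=22.64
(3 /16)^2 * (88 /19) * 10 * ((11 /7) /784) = 5445 /1668352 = 0.00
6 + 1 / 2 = 13 / 2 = 6.50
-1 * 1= -1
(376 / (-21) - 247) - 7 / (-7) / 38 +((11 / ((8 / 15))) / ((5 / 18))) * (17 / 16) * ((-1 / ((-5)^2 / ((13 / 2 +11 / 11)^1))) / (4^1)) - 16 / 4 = -280686853 / 1021440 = -274.80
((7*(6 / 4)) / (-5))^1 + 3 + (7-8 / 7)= 473 / 70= 6.76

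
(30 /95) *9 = 54 /19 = 2.84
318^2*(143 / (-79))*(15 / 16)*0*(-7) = 0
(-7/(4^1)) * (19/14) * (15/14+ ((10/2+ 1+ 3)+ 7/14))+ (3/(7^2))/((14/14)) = -4909/196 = -25.05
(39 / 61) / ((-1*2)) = -39 / 122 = -0.32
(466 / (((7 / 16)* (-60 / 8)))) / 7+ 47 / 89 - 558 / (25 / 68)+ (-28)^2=-246457667 / 327075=-753.52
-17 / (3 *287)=-17 / 861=-0.02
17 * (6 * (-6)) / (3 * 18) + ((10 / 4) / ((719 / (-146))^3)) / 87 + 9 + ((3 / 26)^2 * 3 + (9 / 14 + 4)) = 119826766829801 / 51006955833652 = 2.35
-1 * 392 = -392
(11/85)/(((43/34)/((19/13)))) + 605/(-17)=-1683869/47515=-35.44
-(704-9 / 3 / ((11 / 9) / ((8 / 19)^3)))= -53102272 / 75449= -703.82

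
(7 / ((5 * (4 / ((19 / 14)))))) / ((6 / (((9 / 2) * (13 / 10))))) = 741 / 1600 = 0.46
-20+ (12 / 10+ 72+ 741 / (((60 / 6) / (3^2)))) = 7201 / 10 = 720.10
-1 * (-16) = 16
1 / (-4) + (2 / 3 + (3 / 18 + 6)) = 79 / 12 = 6.58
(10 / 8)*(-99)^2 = 49005 / 4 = 12251.25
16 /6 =8 /3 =2.67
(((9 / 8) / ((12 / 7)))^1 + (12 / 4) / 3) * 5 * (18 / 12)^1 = 795 / 64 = 12.42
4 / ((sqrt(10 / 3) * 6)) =sqrt(30) / 15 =0.37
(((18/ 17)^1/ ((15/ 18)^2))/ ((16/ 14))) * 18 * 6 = 61236/ 425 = 144.08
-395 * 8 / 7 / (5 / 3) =-1896 / 7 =-270.86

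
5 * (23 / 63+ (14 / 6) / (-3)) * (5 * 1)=-650 / 63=-10.32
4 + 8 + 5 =17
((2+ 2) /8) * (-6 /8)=-0.38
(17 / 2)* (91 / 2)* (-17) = -26299 / 4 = -6574.75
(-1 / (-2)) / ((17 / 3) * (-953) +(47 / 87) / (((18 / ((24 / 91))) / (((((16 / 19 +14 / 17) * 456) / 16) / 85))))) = -3813355 / 41186742522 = -0.00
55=55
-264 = -264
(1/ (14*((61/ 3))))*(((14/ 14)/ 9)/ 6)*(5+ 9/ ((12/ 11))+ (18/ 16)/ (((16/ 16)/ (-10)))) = 1/ 7686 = 0.00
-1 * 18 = -18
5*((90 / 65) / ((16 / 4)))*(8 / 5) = 36 / 13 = 2.77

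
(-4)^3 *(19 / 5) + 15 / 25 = -1213 / 5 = -242.60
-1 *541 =-541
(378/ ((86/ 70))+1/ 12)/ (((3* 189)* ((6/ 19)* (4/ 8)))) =3017257/ 877716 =3.44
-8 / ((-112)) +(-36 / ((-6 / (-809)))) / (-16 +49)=-22641 / 154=-147.02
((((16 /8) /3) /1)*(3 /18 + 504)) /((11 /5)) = 152.78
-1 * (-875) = 875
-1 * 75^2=-5625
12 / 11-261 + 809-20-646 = -1286 / 11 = -116.91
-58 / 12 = -29 / 6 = -4.83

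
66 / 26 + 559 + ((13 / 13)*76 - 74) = 563.54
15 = 15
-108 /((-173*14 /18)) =0.80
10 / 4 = 5 / 2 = 2.50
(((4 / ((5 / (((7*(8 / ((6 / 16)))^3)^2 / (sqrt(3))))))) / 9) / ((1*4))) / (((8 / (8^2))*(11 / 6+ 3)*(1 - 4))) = -53876069761024*sqrt(3) / 2854035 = -32696196.84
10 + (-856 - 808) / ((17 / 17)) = -1654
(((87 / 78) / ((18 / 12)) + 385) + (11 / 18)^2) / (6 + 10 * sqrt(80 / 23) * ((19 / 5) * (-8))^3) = -14278352864000 * sqrt(115) / 207782937358254297-4675684375 / 554087832955344792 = -0.00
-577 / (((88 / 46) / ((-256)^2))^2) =-81935359541248 / 121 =-677151731745.85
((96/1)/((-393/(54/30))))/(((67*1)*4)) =-72/43885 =-0.00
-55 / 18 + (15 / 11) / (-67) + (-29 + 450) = 5544181 / 13266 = 417.92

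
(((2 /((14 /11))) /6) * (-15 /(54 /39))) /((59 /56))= -1430 /531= -2.69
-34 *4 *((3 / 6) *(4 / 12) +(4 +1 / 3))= -612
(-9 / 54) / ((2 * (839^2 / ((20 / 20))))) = -1 / 8447052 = -0.00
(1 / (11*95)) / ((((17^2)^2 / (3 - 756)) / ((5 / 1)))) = -753 / 17455889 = -0.00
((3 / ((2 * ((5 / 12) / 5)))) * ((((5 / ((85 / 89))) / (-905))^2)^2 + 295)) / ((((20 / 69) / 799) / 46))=11095051244586167579497416 / 16478249917103125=673314903.00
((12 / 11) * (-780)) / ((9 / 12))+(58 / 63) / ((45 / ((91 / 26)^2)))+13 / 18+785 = -1552891 / 4455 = -348.57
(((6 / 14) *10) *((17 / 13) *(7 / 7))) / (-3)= -170 / 91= -1.87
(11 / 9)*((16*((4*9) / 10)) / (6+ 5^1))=32 / 5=6.40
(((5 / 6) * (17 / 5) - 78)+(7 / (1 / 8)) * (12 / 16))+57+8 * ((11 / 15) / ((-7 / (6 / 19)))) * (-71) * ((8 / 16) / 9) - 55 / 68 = 9795379 / 406980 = 24.07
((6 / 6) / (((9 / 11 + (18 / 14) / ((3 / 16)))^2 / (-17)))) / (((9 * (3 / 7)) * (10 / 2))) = -705551 / 47152935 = -0.01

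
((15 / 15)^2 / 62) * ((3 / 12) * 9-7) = -19 / 248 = -0.08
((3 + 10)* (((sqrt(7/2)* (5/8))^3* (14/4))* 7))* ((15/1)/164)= 8360625* sqrt(14)/671744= 46.57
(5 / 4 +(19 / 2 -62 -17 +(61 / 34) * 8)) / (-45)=733 / 612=1.20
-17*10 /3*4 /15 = -136 /9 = -15.11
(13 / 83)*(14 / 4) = 91 / 166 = 0.55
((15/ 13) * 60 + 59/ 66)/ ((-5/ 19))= -1143173/ 4290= -266.47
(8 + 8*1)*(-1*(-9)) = 144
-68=-68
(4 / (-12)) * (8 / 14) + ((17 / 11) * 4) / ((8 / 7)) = 2411 / 462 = 5.22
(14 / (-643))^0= 1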